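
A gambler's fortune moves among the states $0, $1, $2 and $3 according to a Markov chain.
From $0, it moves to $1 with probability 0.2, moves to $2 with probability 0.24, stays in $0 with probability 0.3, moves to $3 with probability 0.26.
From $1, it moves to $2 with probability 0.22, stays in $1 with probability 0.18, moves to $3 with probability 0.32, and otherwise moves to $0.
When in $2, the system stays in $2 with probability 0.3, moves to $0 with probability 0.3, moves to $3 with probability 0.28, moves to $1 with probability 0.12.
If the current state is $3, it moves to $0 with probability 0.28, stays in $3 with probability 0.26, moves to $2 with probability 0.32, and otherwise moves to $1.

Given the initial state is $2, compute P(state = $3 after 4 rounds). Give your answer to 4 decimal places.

Propagate the distribution vector 4 rounds from $2.
After 0 rounds: (0.0000, 0.0000, 1.0000, 0.0000)
After 1 round: (0.3000, 0.1200, 0.3000, 0.2800)
After 2 rounds: (0.2920, 0.1568, 0.2780, 0.2732)
After 3 rounds: (0.2914, 0.1582, 0.2754, 0.2750)
After 4 rounds: (0.2913, 0.1583, 0.2754, 0.2750)
P(in $3 after 4 rounds) = 0.2750

0.2750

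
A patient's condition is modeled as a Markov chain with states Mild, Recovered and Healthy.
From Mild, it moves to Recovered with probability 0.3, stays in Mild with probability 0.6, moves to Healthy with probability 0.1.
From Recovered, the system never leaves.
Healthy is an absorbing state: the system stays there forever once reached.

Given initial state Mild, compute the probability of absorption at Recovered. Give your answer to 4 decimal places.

Let h(s) be the probability of absorption at Recovered starting from transient state s. Then h(Recovered) = 1 and h(Healthy) = 0. By first-step analysis:
h(Mild) = 0.6·h(Mild) + 0.3·1 + 0.1·0
Solving: h(Mild) = 0.7500.
Starting from Mild, the probability is 0.7500.

0.7500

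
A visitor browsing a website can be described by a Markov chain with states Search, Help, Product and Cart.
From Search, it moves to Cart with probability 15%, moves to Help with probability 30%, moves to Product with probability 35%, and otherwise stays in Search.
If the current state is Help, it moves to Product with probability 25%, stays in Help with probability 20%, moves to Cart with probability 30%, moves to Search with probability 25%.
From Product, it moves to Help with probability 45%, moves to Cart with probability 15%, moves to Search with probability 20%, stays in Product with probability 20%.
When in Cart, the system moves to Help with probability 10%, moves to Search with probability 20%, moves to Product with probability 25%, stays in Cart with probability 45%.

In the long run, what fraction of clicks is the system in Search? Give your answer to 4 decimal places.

0.2129

Let the stationary distribution be π with π = πP and π_1 + π_2 + π_3 + π_4 = 1.
π_1 = 0.2·π_1 + 0.25·π_2 + 0.2·π_3 + 0.2·π_4
π_2 = 0.3·π_1 + 0.2·π_2 + 0.45·π_3 + 0.1·π_4
π_3 = 0.35·π_1 + 0.25·π_2 + 0.2·π_3 + 0.25·π_4
Solving with the normalization constraint gives π = (0.2129, 0.2589, 0.2584, 0.2698).
So the stationary probability of Search is 0.2129.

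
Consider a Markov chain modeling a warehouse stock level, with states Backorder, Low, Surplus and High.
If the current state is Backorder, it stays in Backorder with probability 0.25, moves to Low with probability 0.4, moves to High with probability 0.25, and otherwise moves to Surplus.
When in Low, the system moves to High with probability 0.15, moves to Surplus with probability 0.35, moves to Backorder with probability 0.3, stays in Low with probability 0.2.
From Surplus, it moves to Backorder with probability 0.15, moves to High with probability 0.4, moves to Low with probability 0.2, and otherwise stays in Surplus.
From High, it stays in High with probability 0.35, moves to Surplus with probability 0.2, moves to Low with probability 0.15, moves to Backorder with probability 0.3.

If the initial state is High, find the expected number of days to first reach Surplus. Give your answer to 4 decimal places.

4.8452

Let t(s) be the expected number of days to first reach Surplus from state s, with t(Surplus) = 0. Conditioning on the first day:
t(Backorder) = 1 + 0.25·t(Backorder) + 0.4·t(Low) + 0.25·t(High)
t(Low) = 1 + 0.3·t(Backorder) + 0.2·t(Low) + 0.15·t(High)
t(High) = 1 + 0.3·t(Backorder) + 0.15·t(Low) + 0.35·t(High)
Solving: t(Backorder) = 5.1245, t(Low) = 4.0801, t(High) = 4.8452.
Expected days from High to Surplus: 4.8452.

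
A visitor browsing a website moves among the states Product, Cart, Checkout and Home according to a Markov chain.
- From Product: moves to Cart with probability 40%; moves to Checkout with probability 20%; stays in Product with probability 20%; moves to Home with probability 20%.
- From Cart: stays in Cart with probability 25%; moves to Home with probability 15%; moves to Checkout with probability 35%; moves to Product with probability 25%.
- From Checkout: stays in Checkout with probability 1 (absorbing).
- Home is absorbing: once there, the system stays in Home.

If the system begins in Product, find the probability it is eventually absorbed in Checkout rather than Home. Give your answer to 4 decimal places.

Let h(s) be the probability of absorption at Checkout starting from transient state s. Then h(Checkout) = 1 and h(Home) = 0. By first-step analysis:
h(Product) = 0.2·h(Product) + 0.4·h(Cart) + 0.2·1 + 0.2·0
h(Cart) = 0.25·h(Product) + 0.25·h(Cart) + 0.35·1 + 0.15·0
Solving: h(Product) = 0.5800, h(Cart) = 0.6600.
Starting from Product, the probability is 0.5800.

0.5800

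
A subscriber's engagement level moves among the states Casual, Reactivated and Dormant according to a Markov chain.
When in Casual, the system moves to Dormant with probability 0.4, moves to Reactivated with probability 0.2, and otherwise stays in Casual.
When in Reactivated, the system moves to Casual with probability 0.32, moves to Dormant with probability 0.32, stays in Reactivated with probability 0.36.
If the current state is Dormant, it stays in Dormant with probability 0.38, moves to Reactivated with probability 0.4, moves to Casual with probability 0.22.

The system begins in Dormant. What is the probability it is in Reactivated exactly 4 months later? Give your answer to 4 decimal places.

Propagate the distribution vector 4 months from Dormant.
After 0 months: (0.0000, 0.0000, 1.0000)
After 1 month: (0.2200, 0.4000, 0.3800)
After 2 months: (0.2996, 0.3400, 0.3604)
After 3 months: (0.3079, 0.3265, 0.3656)
After 4 months: (0.3081, 0.3254, 0.3666)
P(in Reactivated after 4 months) = 0.3254

0.3254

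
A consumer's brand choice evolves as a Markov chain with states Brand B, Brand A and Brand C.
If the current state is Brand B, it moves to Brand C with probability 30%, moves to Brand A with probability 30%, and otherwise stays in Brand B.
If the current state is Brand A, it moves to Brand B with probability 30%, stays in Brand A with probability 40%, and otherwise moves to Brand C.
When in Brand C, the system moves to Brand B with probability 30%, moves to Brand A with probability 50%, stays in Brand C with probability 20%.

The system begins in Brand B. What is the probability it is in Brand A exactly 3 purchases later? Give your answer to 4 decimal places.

0.3930

Propagate the distribution vector 3 purchases from Brand B.
After 0 purchases: (1.0000, 0.0000, 0.0000)
After 1 purchase: (0.4000, 0.3000, 0.3000)
After 2 purchases: (0.3400, 0.3900, 0.2700)
After 3 purchases: (0.3340, 0.3930, 0.2730)
P(in Brand A after 3 purchases) = 0.3930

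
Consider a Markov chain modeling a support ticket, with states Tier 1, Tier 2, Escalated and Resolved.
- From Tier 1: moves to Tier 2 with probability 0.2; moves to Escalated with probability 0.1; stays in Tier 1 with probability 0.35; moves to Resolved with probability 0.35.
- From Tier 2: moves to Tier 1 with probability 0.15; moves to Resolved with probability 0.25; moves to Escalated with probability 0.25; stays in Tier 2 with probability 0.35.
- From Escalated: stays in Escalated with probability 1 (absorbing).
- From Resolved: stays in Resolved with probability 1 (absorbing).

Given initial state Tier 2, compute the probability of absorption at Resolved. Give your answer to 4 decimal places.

Let h(s) be the probability of absorption at Resolved starting from transient state s. Then h(Resolved) = 1 and h(Escalated) = 0. By first-step analysis:
h(Tier 1) = 0.35·h(Tier 1) + 0.2·h(Tier 2) + 0.1·0 + 0.35·1
h(Tier 2) = 0.15·h(Tier 1) + 0.35·h(Tier 2) + 0.25·0 + 0.25·1
Solving: h(Tier 1) = 0.7070, h(Tier 2) = 0.5478.
Starting from Tier 2, the probability is 0.5478.

0.5478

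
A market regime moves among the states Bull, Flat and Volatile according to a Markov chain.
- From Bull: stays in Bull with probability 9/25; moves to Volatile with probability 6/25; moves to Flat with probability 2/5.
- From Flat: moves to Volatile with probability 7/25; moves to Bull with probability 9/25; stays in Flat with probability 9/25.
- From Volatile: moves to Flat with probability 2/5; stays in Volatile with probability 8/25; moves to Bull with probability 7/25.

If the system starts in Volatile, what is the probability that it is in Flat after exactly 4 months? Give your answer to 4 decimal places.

0.3846

Propagate the distribution vector 4 months from Volatile.
After 0 months: (0.0000, 0.0000, 1.0000)
After 1 month: (0.2800, 0.4000, 0.3200)
After 2 months: (0.3344, 0.3840, 0.2816)
After 3 months: (0.3375, 0.3846, 0.2779)
After 4 months: (0.3378, 0.3846, 0.2776)
P(in Flat after 4 months) = 0.3846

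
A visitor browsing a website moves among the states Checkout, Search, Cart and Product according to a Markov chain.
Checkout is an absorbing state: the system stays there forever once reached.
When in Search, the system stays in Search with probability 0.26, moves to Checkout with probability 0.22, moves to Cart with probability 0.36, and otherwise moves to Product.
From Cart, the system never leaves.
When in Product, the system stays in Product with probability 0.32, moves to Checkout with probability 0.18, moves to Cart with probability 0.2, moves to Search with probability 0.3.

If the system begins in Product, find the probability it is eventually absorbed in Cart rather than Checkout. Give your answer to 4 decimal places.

Let h(s) be the probability of absorption at Cart starting from transient state s. Then h(Cart) = 1 and h(Checkout) = 0. By first-step analysis:
h(Search) = 0.22·0 + 0.26·h(Search) + 0.36·1 + 0.16·h(Product)
h(Product) = 0.18·0 + 0.3·h(Search) + 0.2·1 + 0.32·h(Product)
Solving: h(Search) = 0.6081, h(Product) = 0.5624.
Starting from Product, the probability is 0.5624.

0.5624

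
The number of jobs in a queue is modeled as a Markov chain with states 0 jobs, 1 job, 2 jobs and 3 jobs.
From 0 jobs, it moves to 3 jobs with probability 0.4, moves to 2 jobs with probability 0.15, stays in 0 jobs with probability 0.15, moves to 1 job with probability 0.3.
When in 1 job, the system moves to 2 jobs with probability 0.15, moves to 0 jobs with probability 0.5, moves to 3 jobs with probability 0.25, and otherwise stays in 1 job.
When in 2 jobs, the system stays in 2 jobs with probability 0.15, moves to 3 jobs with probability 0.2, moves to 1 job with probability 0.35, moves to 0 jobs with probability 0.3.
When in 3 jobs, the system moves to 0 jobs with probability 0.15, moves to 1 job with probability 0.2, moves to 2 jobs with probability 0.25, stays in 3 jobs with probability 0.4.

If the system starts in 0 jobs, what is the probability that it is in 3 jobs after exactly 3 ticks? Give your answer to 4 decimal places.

0.3309

Propagate the distribution vector 3 ticks from 0 jobs.
After 0 ticks: (1.0000, 0.0000, 0.0000, 0.0000)
After 1 tick: (0.1500, 0.3000, 0.1500, 0.4000)
After 2 ticks: (0.2775, 0.2075, 0.1900, 0.3250)
After 3 ticks: (0.2511, 0.2355, 0.1825, 0.3309)
P(in 3 jobs after 3 ticks) = 0.3309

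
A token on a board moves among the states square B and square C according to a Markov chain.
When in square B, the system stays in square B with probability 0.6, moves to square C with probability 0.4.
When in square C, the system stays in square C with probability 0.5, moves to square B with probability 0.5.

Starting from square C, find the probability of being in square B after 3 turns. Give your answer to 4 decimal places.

0.5550

Propagate the distribution vector 3 turns from square C.
After 0 turns: (0.0000, 1.0000)
After 1 turn: (0.5000, 0.5000)
After 2 turns: (0.5500, 0.4500)
After 3 turns: (0.5550, 0.4450)
P(in square B after 3 turns) = 0.5550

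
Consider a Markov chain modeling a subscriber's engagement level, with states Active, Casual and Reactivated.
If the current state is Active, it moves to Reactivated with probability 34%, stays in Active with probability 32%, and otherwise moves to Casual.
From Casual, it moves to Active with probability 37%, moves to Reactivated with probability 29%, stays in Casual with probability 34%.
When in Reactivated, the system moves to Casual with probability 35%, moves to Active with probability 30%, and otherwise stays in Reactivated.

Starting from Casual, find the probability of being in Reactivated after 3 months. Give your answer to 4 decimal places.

0.3261

Propagate the distribution vector 3 months from Casual.
After 0 months: (0.0000, 1.0000, 0.0000)
After 1 month: (0.3700, 0.3400, 0.2900)
After 2 months: (0.3312, 0.3429, 0.3259)
After 3 months: (0.3306, 0.3433, 0.3261)
P(in Reactivated after 3 months) = 0.3261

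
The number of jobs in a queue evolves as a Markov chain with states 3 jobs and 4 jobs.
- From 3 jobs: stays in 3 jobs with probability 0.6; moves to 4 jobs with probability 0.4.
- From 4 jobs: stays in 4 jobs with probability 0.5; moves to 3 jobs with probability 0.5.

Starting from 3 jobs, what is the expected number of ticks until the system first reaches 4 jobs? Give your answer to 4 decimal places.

2.5000

Let t(s) be the expected number of ticks to first reach 4 jobs from state s, with t(4 jobs) = 0. Conditioning on the first tick:
t(3 jobs) = 1 + 0.6·t(3 jobs)
Solving: t(3 jobs) = 2.5000.
Expected ticks from 3 jobs to 4 jobs: 2.5000.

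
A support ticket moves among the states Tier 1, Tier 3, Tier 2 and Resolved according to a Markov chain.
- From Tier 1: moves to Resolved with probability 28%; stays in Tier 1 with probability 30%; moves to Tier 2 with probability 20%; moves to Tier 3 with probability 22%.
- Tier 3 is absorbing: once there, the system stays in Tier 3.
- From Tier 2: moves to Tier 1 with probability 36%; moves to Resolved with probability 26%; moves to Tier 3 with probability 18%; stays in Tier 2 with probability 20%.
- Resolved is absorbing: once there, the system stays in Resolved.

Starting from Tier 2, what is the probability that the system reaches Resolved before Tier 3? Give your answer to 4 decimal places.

Let h(s) be the probability of absorption at Resolved starting from transient state s. Then h(Resolved) = 1 and h(Tier 3) = 0. By first-step analysis:
h(Tier 1) = 0.3·h(Tier 1) + 0.22·0 + 0.2·h(Tier 2) + 0.28·1
h(Tier 2) = 0.36·h(Tier 1) + 0.18·0 + 0.2·h(Tier 2) + 0.26·1
Solving: h(Tier 1) = 0.5656, h(Tier 2) = 0.5795.
Starting from Tier 2, the probability is 0.5795.

0.5795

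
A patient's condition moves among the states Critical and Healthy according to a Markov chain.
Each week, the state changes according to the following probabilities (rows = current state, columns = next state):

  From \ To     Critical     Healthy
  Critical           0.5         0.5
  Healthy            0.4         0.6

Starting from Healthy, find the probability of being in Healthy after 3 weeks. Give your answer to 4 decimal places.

Propagate the distribution vector 3 weeks from Healthy.
After 0 weeks: (0.0000, 1.0000)
After 1 week: (0.4000, 0.6000)
After 2 weeks: (0.4400, 0.5600)
After 3 weeks: (0.4440, 0.5560)
P(in Healthy after 3 weeks) = 0.5560

0.5560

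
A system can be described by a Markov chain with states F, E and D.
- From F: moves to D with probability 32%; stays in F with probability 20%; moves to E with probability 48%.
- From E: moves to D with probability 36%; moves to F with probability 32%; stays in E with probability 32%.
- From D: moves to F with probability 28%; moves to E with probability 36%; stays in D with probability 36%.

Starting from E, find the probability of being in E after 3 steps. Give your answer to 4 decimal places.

0.3766

Propagate the distribution vector 3 steps from E.
After 0 steps: (0.0000, 1.0000, 0.0000)
After 1 step: (0.3200, 0.3200, 0.3600)
After 2 steps: (0.2672, 0.3856, 0.3472)
After 3 steps: (0.2740, 0.3766, 0.3493)
P(in E after 3 steps) = 0.3766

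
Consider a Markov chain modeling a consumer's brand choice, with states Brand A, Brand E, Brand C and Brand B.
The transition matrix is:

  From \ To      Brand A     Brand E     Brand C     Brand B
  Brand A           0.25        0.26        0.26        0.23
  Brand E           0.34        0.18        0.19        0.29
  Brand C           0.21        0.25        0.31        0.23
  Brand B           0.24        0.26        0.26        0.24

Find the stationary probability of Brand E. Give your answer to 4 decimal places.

Let the stationary distribution be π with π = πP and π_1 + π_2 + π_3 + π_4 = 1.
π_1 = 0.25·π_1 + 0.34·π_2 + 0.21·π_3 + 0.24·π_4
π_2 = 0.26·π_1 + 0.18·π_2 + 0.25·π_3 + 0.26·π_4
π_3 = 0.26·π_1 + 0.19·π_2 + 0.31·π_3 + 0.26·π_4
Solving with the normalization constraint gives π = (0.2587, 0.2384, 0.2561, 0.2468).
So the stationary probability of Brand E is 0.2384.

0.2384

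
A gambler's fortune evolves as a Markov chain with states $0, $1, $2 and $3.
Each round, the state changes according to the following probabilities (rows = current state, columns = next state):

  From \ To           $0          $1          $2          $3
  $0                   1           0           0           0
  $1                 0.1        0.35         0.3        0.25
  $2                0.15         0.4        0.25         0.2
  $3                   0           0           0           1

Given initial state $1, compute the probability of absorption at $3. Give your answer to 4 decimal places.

Let h(s) be the probability of absorption at $3 starting from transient state s. Then h($3) = 1 and h($0) = 0. By first-step analysis:
h($1) = 0.1·0 + 0.35·h($1) + 0.3·h($2) + 0.25·1
h($2) = 0.15·0 + 0.4·h($1) + 0.25·h($2) + 0.2·1
Solving: h($1) = 0.6735, h($2) = 0.6259.
Starting from $1, the probability is 0.6735.

0.6735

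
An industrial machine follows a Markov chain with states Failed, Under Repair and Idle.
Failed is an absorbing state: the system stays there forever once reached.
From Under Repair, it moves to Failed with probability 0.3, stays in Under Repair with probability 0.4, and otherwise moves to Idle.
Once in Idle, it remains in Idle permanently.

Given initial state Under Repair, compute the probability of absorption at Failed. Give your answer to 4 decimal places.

0.5000

Let h(s) be the probability of absorption at Failed starting from transient state s. Then h(Failed) = 1 and h(Idle) = 0. By first-step analysis:
h(Under Repair) = 0.3·1 + 0.4·h(Under Repair) + 0.3·0
Solving: h(Under Repair) = 0.5000.
Starting from Under Repair, the probability is 0.5000.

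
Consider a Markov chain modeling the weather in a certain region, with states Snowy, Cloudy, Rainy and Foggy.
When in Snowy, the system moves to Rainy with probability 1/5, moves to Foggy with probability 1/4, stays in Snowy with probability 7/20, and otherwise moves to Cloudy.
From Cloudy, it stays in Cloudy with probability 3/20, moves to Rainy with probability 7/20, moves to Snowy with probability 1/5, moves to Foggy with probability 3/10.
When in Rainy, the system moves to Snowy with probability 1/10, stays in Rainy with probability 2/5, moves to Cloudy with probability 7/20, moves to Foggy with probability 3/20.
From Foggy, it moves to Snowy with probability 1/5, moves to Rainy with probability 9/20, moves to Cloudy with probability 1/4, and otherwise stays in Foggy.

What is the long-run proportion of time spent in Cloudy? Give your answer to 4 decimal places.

Let the stationary distribution be π with π = πP and π_1 + π_2 + π_3 + π_4 = 1.
π_1 = 0.35·π_1 + 0.2·π_2 + 0.1·π_3 + 0.2·π_4
π_2 = 0.2·π_1 + 0.15·π_2 + 0.35·π_3 + 0.25·π_4
π_3 = 0.2·π_1 + 0.35·π_2 + 0.4·π_3 + 0.45·π_4
Solving with the normalization constraint gives π = (0.1931, 0.2511, 0.3587, 0.1971).
So the stationary probability of Cloudy is 0.2511.

0.2511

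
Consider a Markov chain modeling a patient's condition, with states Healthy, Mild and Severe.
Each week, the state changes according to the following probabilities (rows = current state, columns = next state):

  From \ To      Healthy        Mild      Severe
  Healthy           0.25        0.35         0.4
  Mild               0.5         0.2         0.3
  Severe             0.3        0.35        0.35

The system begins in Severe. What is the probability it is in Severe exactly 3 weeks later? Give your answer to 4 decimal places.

0.3529

Propagate the distribution vector 3 weeks from Severe.
After 0 weeks: (0.0000, 0.0000, 1.0000)
After 1 week: (0.3000, 0.3500, 0.3500)
After 2 weeks: (0.3550, 0.2975, 0.3475)
After 3 weeks: (0.3418, 0.3054, 0.3529)
P(in Severe after 3 weeks) = 0.3529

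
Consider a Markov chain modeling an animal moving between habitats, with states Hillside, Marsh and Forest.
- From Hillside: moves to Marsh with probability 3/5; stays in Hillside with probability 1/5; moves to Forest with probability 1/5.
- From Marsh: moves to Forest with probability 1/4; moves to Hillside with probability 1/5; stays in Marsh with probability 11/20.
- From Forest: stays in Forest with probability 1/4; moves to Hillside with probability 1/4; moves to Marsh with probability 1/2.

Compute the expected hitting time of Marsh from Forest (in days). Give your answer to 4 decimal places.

Let t(s) be the expected number of days to first reach Marsh from state s, with t(Marsh) = 0. Conditioning on the first day:
t(Hillside) = 1 + 0.2·t(Hillside) + 0.2·t(Forest)
t(Forest) = 1 + 0.25·t(Hillside) + 0.25·t(Forest)
Solving: t(Hillside) = 1.7273, t(Forest) = 1.9091.
Expected days from Forest to Marsh: 1.9091.

1.9091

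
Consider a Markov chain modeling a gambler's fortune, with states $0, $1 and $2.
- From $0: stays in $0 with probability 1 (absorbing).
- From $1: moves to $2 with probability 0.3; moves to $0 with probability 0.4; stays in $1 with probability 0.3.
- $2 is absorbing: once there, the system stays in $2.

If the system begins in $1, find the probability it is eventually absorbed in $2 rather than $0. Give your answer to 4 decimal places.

0.4286

Let h(s) be the probability of absorption at $2 starting from transient state s. Then h($2) = 1 and h($0) = 0. By first-step analysis:
h($1) = 0.4·0 + 0.3·h($1) + 0.3·1
Solving: h($1) = 0.4286.
Starting from $1, the probability is 0.4286.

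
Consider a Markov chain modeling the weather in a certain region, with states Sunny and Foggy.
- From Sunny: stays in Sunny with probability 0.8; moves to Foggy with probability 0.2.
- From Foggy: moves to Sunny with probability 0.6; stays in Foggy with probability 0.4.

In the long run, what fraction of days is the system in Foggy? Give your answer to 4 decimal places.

Let the stationary distribution be π with π = πP and π_1 + π_2 = 1.
π_1 = 0.8·π_1 + 0.6·π_2
Solving with the normalization constraint gives π = (0.7500, 0.2500).
So the stationary probability of Foggy is 0.2500.

0.2500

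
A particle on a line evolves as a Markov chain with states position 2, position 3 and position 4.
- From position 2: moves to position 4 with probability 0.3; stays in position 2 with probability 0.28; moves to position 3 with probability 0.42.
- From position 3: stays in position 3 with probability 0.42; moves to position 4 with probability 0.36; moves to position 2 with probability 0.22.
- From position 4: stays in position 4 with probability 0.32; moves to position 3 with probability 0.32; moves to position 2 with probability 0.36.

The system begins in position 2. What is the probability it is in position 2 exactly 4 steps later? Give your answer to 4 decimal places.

0.2832

Propagate the distribution vector 4 steps from position 2.
After 0 steps: (1.0000, 0.0000, 0.0000)
After 1 step: (0.2800, 0.4200, 0.3000)
After 2 steps: (0.2788, 0.3900, 0.3312)
After 3 steps: (0.2831, 0.3869, 0.3300)
After 4 steps: (0.2832, 0.3870, 0.3298)
P(in position 2 after 4 steps) = 0.2832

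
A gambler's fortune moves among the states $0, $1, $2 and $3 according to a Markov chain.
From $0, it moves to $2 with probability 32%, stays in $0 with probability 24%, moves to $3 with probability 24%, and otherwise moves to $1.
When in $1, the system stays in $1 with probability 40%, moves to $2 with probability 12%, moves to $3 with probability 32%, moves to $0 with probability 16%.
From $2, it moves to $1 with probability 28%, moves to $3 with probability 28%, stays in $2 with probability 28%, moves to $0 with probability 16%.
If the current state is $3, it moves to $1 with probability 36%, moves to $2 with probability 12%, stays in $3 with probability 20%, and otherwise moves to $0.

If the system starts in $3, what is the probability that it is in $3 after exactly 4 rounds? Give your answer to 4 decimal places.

Propagate the distribution vector 4 rounds from $3.
After 0 rounds: (0.0000, 0.0000, 0.0000, 1.0000)
After 1 round: (0.3200, 0.3600, 0.1200, 0.2000)
After 2 rounds: (0.2176, 0.3136, 0.2032, 0.2656)
After 3 rounds: (0.2199, 0.3215, 0.1960, 0.2626)
After 4 rounds: (0.2196, 0.3220, 0.1953, 0.2631)
P(in $3 after 4 rounds) = 0.2631

0.2631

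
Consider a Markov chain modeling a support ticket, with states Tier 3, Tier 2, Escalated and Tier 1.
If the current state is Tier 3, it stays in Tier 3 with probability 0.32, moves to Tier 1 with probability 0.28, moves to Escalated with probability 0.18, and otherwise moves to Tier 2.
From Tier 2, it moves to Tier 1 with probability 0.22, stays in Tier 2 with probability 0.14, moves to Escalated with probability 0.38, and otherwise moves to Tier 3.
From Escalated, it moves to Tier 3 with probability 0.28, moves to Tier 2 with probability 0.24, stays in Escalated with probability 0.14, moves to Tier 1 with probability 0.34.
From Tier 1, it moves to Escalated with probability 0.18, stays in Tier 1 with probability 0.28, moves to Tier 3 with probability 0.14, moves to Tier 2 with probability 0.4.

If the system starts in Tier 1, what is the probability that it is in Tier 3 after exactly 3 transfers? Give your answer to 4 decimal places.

0.2473

Propagate the distribution vector 3 transfers from Tier 1.
After 0 transfers: (0.0000, 0.0000, 0.0000, 1.0000)
After 1 transfer: (0.1400, 0.4000, 0.1800, 0.2800)
After 2 transfers: (0.2384, 0.2420, 0.2528, 0.2668)
After 3 transfers: (0.2473, 0.2537, 0.2183, 0.2806)
P(in Tier 3 after 3 transfers) = 0.2473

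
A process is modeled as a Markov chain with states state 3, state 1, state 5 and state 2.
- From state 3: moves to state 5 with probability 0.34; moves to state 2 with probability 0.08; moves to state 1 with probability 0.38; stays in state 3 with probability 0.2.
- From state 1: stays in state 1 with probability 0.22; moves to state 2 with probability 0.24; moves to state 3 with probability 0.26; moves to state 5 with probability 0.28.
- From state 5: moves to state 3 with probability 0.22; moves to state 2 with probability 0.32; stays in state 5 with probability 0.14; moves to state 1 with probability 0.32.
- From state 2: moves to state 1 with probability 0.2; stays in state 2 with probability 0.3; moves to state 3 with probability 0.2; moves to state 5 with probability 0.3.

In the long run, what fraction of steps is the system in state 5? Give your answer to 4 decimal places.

Let the stationary distribution be π with π = πP and π_1 + π_2 + π_3 + π_4 = 1.
π_1 = 0.2·π_1 + 0.26·π_2 + 0.22·π_3 + 0.2·π_4
π_2 = 0.38·π_1 + 0.22·π_2 + 0.32·π_3 + 0.2·π_4
π_3 = 0.34·π_1 + 0.28·π_2 + 0.14·π_3 + 0.3·π_4
Solving with the normalization constraint gives π = (0.2218, 0.2768, 0.2615, 0.2398).
So the stationary probability of state 5 is 0.2615.

0.2615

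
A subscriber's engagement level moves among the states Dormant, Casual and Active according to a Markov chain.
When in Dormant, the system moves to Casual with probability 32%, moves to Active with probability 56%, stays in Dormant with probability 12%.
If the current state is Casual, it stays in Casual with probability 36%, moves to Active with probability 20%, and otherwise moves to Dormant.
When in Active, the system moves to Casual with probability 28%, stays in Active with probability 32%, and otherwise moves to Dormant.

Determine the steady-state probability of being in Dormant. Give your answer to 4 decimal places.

Let the stationary distribution be π with π = πP and π_1 + π_2 + π_3 = 1.
π_1 = 0.12·π_1 + 0.44·π_2 + 0.4·π_3
π_2 = 0.32·π_1 + 0.36·π_2 + 0.28·π_3
Solving with the normalization constraint gives π = (0.3224, 0.3184, 0.3592).
So the stationary probability of Dormant is 0.3224.

0.3224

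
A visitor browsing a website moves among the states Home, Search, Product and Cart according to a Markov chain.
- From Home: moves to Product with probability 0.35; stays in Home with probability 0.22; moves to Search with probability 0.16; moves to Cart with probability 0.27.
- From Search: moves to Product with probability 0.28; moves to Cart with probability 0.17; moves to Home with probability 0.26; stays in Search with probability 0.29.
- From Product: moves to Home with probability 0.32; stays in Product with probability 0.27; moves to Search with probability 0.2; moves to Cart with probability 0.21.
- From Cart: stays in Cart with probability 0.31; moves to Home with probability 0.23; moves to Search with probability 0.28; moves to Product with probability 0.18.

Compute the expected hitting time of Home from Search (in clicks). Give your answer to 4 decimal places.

3.7161

Let t(s) be the expected number of clicks to first reach Home from state s, with t(Home) = 0. Conditioning on the first click:
t(Search) = 1 + 0.29·t(Search) + 0.28·t(Product) + 0.17·t(Cart)
t(Product) = 1 + 0.2·t(Search) + 0.27·t(Product) + 0.21·t(Cart)
t(Cart) = 1 + 0.28·t(Search) + 0.18·t(Product) + 0.31·t(Cart)
Solving: t(Search) = 3.7161, t(Product) = 3.5015, t(Cart) = 3.8707.
Expected clicks from Search to Home: 3.7161.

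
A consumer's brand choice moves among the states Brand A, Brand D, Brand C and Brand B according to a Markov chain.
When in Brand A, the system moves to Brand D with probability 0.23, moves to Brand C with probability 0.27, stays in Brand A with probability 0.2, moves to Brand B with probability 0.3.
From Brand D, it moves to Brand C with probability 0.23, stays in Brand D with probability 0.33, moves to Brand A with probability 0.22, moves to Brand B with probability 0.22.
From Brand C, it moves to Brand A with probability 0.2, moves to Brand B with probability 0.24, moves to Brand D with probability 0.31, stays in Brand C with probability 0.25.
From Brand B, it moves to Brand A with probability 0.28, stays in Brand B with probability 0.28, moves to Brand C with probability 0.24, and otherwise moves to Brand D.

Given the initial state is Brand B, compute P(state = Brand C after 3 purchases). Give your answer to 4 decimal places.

Propagate the distribution vector 3 purchases from Brand B.
After 0 purchases: (0.0000, 0.0000, 0.0000, 1.0000)
After 1 purchase: (0.2800, 0.2000, 0.2400, 0.2800)
After 2 purchases: (0.2264, 0.2608, 0.2488, 0.2640)
After 3 purchases: (0.2263, 0.2681, 0.2467, 0.2589)
P(in Brand C after 3 purchases) = 0.2467

0.2467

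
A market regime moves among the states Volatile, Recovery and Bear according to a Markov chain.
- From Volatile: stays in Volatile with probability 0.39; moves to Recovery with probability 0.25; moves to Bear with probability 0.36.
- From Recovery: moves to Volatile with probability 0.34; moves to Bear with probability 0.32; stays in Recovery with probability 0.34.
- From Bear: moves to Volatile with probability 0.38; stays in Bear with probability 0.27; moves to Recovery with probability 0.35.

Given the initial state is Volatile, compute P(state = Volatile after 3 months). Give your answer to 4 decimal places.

Propagate the distribution vector 3 months from Volatile.
After 0 months: (1.0000, 0.0000, 0.0000)
After 1 month: (0.3900, 0.2500, 0.3600)
After 2 months: (0.3739, 0.3085, 0.3176)
After 3 months: (0.3714, 0.3095, 0.3191)
P(in Volatile after 3 months) = 0.3714

0.3714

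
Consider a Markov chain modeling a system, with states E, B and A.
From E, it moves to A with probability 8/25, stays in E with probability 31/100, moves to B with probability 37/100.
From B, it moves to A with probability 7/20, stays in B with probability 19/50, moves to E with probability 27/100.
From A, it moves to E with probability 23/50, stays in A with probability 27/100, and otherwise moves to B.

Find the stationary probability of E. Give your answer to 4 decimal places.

Let the stationary distribution be π with π = πP and π_1 + π_2 + π_3 = 1.
π_1 = 0.31·π_1 + 0.27·π_2 + 0.46·π_3
π_2 = 0.37·π_1 + 0.38·π_2 + 0.27·π_3
Solving with the normalization constraint gives π = (0.3435, 0.3420, 0.3145).
So the stationary probability of E is 0.3435.

0.3435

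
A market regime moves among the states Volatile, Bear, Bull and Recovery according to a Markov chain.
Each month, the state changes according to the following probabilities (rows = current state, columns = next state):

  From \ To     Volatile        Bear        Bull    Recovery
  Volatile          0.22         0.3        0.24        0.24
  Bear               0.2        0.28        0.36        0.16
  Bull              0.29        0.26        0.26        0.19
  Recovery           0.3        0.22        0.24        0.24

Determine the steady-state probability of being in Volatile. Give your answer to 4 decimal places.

0.2505

Let the stationary distribution be π with π = πP and π_1 + π_2 + π_3 + π_4 = 1.
π_1 = 0.22·π_1 + 0.2·π_2 + 0.29·π_3 + 0.3·π_4
π_2 = 0.3·π_1 + 0.28·π_2 + 0.26·π_3 + 0.22·π_4
π_3 = 0.24·π_1 + 0.36·π_2 + 0.26·π_3 + 0.24·π_4
Solving with the normalization constraint gives π = (0.2505, 0.2672, 0.2776, 0.2047).
So the stationary probability of Volatile is 0.2505.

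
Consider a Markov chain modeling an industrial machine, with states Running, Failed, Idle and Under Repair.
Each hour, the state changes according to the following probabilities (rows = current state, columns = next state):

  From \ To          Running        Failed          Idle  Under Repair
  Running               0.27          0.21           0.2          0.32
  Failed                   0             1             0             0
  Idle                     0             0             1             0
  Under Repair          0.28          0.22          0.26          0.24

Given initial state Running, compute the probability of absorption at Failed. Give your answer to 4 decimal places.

0.4944

Let h(s) be the probability of absorption at Failed starting from transient state s. Then h(Failed) = 1 and h(Idle) = 0. By first-step analysis:
h(Running) = 0.27·h(Running) + 0.21·1 + 0.2·0 + 0.32·h(Under Repair)
h(Under Repair) = 0.28·h(Running) + 0.22·1 + 0.26·0 + 0.24·h(Under Repair)
Solving: h(Running) = 0.4944, h(Under Repair) = 0.4716.
Starting from Running, the probability is 0.4944.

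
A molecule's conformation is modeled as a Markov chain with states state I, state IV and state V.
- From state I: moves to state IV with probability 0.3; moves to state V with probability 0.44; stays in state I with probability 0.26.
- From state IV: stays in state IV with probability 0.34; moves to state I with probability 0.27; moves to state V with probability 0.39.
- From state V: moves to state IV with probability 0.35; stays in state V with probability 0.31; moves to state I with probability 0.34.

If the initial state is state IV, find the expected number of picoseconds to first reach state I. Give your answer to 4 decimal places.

3.3866

Let t(s) be the expected number of picoseconds to first reach state I from state s, with t(state I) = 0. Conditioning on the first picosecond:
t(state IV) = 1 + 0.34·t(state IV) + 0.39·t(state V)
t(state V) = 1 + 0.35·t(state IV) + 0.31·t(state V)
Solving: t(state IV) = 3.3866, t(state V) = 3.1671.
Expected picoseconds from state IV to state I: 3.3866.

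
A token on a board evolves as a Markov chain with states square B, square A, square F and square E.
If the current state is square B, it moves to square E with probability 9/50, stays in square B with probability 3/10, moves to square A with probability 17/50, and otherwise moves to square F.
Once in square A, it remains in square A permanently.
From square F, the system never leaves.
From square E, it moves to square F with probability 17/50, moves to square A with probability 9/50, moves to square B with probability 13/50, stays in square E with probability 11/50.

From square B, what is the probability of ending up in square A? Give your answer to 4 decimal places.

Let h(s) be the probability of absorption at square A starting from transient state s. Then h(square A) = 1 and h(square F) = 0. By first-step analysis:
h(square B) = 0.3·h(square B) + 0.34·1 + 0.18·0 + 0.18·h(square E)
h(square E) = 0.26·h(square B) + 0.18·1 + 0.34·0 + 0.22·h(square E)
Solving: h(square B) = 0.5962, h(square E) = 0.4295.
Starting from square B, the probability is 0.5962.

0.5962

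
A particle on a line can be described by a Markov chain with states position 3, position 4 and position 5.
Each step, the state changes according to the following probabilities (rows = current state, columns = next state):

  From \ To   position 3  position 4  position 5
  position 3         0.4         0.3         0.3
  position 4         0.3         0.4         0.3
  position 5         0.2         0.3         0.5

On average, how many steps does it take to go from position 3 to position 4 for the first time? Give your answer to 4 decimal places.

Let t(s) be the expected number of steps to first reach position 4 from state s, with t(position 4) = 0. Conditioning on the first step:
t(position 3) = 1 + 0.4·t(position 3) + 0.3·t(position 5)
t(position 5) = 1 + 0.2·t(position 3) + 0.5·t(position 5)
Solving: t(position 3) = 3.3333, t(position 5) = 3.3333.
Expected steps from position 3 to position 4: 3.3333.

3.3333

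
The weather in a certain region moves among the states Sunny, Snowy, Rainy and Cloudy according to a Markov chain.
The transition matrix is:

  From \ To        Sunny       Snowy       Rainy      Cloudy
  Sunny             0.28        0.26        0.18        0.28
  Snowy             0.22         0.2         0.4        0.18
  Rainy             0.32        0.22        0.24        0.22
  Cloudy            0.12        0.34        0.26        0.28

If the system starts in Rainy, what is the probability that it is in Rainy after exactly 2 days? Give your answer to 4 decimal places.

0.2604

Propagate the distribution vector 2 days from Rainy.
After 0 days: (0.0000, 0.0000, 1.0000, 0.0000)
After 1 day: (0.3200, 0.2200, 0.2400, 0.2200)
After 2 days: (0.2412, 0.2548, 0.2604, 0.2436)
P(in Rainy after 2 days) = 0.2604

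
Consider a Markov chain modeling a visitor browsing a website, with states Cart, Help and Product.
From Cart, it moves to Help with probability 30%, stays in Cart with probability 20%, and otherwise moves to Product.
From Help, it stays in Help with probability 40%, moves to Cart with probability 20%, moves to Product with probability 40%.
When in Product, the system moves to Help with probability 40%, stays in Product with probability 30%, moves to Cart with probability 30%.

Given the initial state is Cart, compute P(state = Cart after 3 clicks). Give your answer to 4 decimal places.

0.2370

Propagate the distribution vector 3 clicks from Cart.
After 0 clicks: (1.0000, 0.0000, 0.0000)
After 1 click: (0.2000, 0.3000, 0.5000)
After 2 clicks: (0.2500, 0.3800, 0.3700)
After 3 clicks: (0.2370, 0.3750, 0.3880)
P(in Cart after 3 clicks) = 0.2370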